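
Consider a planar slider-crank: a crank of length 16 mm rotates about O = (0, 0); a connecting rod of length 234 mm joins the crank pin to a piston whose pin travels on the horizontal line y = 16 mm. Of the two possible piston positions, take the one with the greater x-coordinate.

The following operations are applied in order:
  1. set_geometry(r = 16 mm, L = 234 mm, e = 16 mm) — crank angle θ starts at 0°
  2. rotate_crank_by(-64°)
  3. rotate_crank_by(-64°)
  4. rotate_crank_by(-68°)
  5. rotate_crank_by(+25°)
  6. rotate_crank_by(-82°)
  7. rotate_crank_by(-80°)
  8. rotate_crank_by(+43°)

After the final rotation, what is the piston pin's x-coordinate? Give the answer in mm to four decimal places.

239.4703

set_geometry: r = 16 mm, L = 234 mm, e = 16 mm; θ ← 0°
rotate_crank_by(-64°): θ ← 0° -64° = -64°
rotate_crank_by(-64°): θ ← -64° -64° = -128°
rotate_crank_by(-68°): θ ← -128° -68° = -196°
rotate_crank_by(+25°): θ ← -196° +25° = -171°
rotate_crank_by(-82°): θ ← -171° -82° = -253°
rotate_crank_by(-80°): θ ← -253° -80° = -333°
rotate_crank_by(+43°): θ ← -333° +43° = -290°
crank pin P = (r cos θ, r sin θ) = (5.472322, 15.035082)
h = r sin θ − e = 15.035082 − 16 = -0.964918
x = r cos θ + √(L² − h²) = 5.472322 + √(54756.0 − 0.9311) = 5.472322 + 233.998011 = 239.470333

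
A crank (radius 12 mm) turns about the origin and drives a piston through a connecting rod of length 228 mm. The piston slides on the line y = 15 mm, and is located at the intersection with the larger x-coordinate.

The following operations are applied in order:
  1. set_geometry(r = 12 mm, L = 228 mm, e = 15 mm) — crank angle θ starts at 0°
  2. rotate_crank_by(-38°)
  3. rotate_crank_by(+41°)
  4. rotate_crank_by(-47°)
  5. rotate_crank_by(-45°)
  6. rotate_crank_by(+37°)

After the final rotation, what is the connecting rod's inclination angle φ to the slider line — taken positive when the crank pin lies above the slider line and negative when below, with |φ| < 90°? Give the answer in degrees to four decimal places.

set_geometry: r = 12 mm, L = 228 mm, e = 15 mm; θ ← 0°
rotate_crank_by(-38°): θ ← 0° -38° = -38°
rotate_crank_by(+41°): θ ← -38° +41° = 3°
rotate_crank_by(-47°): θ ← 3° -47° = -44°
rotate_crank_by(-45°): θ ← -44° -45° = -89°
rotate_crank_by(+37°): θ ← -89° +37° = -52°
crank pin P = (r cos θ, r sin θ) = (7.387938, -9.456129)
h = r sin θ − e = -9.456129 − 15 = -24.456129
sin φ = h / L = -24.456129 / 228 = -0.10726372
φ = arcsin(-0.10726372) = -6.157605°

-6.1576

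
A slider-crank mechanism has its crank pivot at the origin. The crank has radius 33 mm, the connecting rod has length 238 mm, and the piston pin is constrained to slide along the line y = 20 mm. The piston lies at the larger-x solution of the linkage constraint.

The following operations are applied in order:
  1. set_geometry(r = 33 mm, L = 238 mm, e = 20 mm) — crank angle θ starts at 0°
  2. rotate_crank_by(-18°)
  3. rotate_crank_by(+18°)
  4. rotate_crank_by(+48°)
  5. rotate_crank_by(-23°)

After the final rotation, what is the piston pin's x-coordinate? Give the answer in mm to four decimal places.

set_geometry: r = 33 mm, L = 238 mm, e = 20 mm; θ ← 0°
rotate_crank_by(-18°): θ ← 0° -18° = -18°
rotate_crank_by(+18°): θ ← -18° +18° = 0°
rotate_crank_by(+48°): θ ← 0° +48° = 48°
rotate_crank_by(-23°): θ ← 48° -23° = 25°
crank pin P = (r cos θ, r sin θ) = (29.908157, 13.946403)
h = r sin θ − e = 13.946403 − 20 = -6.053597
x = r cos θ + √(L² − h²) = 29.908157 + √(56644.0 − 36.6460) = 29.908157 + 237.923000 = 267.831157

267.8312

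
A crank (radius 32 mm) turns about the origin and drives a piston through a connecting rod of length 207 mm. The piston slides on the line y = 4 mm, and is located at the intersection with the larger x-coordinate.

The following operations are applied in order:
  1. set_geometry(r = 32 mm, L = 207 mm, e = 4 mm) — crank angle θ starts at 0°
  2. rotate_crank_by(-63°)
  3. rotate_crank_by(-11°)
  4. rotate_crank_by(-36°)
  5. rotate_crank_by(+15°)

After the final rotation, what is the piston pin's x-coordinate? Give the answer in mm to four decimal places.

201.0780

set_geometry: r = 32 mm, L = 207 mm, e = 4 mm; θ ← 0°
rotate_crank_by(-63°): θ ← 0° -63° = -63°
rotate_crank_by(-11°): θ ← -63° -11° = -74°
rotate_crank_by(-36°): θ ← -74° -36° = -110°
rotate_crank_by(+15°): θ ← -110° +15° = -95°
crank pin P = (r cos θ, r sin θ) = (-2.788984, -31.878230)
h = r sin θ − e = -31.878230 − 4 = -35.878230
x = r cos θ + √(L² − h²) = -2.788984 + √(42849.0 − 1287.2474) = -2.788984 + 203.866997 = 201.078014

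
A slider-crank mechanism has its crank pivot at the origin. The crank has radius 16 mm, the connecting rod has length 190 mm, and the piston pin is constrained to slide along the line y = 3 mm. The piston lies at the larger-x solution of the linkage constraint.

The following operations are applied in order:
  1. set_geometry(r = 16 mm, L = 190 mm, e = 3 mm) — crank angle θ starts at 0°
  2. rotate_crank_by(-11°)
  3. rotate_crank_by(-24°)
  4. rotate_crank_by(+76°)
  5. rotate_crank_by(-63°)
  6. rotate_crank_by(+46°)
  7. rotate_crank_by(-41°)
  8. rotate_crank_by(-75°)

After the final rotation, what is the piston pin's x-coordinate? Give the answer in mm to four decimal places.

set_geometry: r = 16 mm, L = 190 mm, e = 3 mm; θ ← 0°
rotate_crank_by(-11°): θ ← 0° -11° = -11°
rotate_crank_by(-24°): θ ← -11° -24° = -35°
rotate_crank_by(+76°): θ ← -35° +76° = 41°
rotate_crank_by(-63°): θ ← 41° -63° = -22°
rotate_crank_by(+46°): θ ← -22° +46° = 24°
rotate_crank_by(-41°): θ ← 24° -41° = -17°
rotate_crank_by(-75°): θ ← -17° -75° = -92°
crank pin P = (r cos θ, r sin θ) = (-0.558392, -15.990253)
h = r sin θ − e = -15.990253 − 3 = -18.990253
x = r cos θ + √(L² − h²) = -0.558392 + √(36100.0 − 360.6297) = -0.558392 + 189.048592 = 188.490200

188.4902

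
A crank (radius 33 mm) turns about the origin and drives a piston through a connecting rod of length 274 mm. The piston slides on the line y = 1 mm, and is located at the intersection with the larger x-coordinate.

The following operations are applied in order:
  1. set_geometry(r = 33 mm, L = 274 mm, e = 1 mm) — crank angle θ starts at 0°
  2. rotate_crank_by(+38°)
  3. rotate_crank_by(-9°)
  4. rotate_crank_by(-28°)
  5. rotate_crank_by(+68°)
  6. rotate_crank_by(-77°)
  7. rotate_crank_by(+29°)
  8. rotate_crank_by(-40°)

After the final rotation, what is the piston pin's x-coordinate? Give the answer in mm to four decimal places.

304.9503

set_geometry: r = 33 mm, L = 274 mm, e = 1 mm; θ ← 0°
rotate_crank_by(+38°): θ ← 0° +38° = 38°
rotate_crank_by(-9°): θ ← 38° -9° = 29°
rotate_crank_by(-28°): θ ← 29° -28° = 1°
rotate_crank_by(+68°): θ ← 1° +68° = 69°
rotate_crank_by(-77°): θ ← 69° -77° = -8°
rotate_crank_by(+29°): θ ← -8° +29° = 21°
rotate_crank_by(-40°): θ ← 21° -40° = -19°
crank pin P = (r cos θ, r sin θ) = (31.202113, -10.743749)
h = r sin θ − e = -10.743749 − 1 = -11.743749
x = r cos θ + √(L² − h²) = 31.202113 + √(75076.0 − 137.9156) = 31.202113 + 273.748213 = 304.950326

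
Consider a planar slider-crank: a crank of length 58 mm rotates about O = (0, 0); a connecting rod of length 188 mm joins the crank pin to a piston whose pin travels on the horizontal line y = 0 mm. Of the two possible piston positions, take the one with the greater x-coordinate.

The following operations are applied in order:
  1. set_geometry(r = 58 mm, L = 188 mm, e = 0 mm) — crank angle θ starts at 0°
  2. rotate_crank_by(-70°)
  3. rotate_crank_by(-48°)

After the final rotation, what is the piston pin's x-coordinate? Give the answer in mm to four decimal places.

set_geometry: r = 58 mm, L = 188 mm, e = 0 mm; θ ← 0°
rotate_crank_by(-70°): θ ← 0° -70° = -70°
rotate_crank_by(-48°): θ ← -70° -48° = -118°
crank pin P = (r cos θ, r sin θ) = (-27.229351, -51.210960)
h = r sin θ − e = -51.210960 − 0 = -51.210960
x = r cos θ + √(L² − h²) = -27.229351 + √(35344.0 − 2622.5625) = -27.229351 + 180.890678 = 153.661328

153.6613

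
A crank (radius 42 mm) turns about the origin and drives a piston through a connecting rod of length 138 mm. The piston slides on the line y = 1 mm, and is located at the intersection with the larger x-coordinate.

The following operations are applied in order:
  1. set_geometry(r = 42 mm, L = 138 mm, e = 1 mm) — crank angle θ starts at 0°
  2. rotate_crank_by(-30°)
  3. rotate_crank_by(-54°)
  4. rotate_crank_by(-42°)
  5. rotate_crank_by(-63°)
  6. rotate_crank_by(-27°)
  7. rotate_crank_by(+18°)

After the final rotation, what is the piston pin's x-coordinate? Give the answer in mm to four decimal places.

97.5348

set_geometry: r = 42 mm, L = 138 mm, e = 1 mm; θ ← 0°
rotate_crank_by(-30°): θ ← 0° -30° = -30°
rotate_crank_by(-54°): θ ← -30° -54° = -84°
rotate_crank_by(-42°): θ ← -84° -42° = -126°
rotate_crank_by(-63°): θ ← -126° -63° = -189°
rotate_crank_by(-27°): θ ← -189° -27° = -216°
rotate_crank_by(+18°): θ ← -216° +18° = -198°
crank pin P = (r cos θ, r sin θ) = (-39.944374, 12.978714)
h = r sin θ − e = 12.978714 − 1 = 11.978714
x = r cos θ + √(L² − h²) = -39.944374 + √(19044.0 − 143.4896) = -39.944374 + 137.479127 = 97.534754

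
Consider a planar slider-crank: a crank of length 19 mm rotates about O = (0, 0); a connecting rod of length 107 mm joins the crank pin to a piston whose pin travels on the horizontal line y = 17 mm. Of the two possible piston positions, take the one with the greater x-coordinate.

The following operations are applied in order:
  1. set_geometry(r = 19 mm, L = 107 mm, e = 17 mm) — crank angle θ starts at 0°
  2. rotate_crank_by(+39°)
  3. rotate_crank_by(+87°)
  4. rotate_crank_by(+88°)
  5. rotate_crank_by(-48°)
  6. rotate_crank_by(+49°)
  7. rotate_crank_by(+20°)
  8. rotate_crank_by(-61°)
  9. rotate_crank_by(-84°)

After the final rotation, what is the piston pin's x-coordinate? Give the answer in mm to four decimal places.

106.9813

set_geometry: r = 19 mm, L = 107 mm, e = 17 mm; θ ← 0°
rotate_crank_by(+39°): θ ← 0° +39° = 39°
rotate_crank_by(+87°): θ ← 39° +87° = 126°
rotate_crank_by(+88°): θ ← 126° +88° = 214°
rotate_crank_by(-48°): θ ← 214° -48° = 166°
rotate_crank_by(+49°): θ ← 166° +49° = 215°
rotate_crank_by(+20°): θ ← 215° +20° = 235°
rotate_crank_by(-61°): θ ← 235° -61° = 174°
rotate_crank_by(-84°): θ ← 174° -84° = 90°
crank pin P = (r cos θ, r sin θ) = (0.000000, 19.000000)
h = r sin θ − e = 19.000000 − 17 = 2.000000
x = r cos θ + √(L² − h²) = 0.000000 + √(11449.0 − 4.0000) = 0.000000 + 106.981307 = 106.981307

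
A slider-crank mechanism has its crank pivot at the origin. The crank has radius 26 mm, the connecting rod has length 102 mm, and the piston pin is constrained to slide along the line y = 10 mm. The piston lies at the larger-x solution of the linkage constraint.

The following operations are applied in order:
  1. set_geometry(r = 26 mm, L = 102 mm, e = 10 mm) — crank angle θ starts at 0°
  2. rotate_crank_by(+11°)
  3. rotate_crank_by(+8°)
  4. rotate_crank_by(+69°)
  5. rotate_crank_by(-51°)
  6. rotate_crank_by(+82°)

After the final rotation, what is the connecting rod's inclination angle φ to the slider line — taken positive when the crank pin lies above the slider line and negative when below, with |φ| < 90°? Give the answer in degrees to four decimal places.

set_geometry: r = 26 mm, L = 102 mm, e = 10 mm; θ ← 0°
rotate_crank_by(+11°): θ ← 0° +11° = 11°
rotate_crank_by(+8°): θ ← 11° +8° = 19°
rotate_crank_by(+69°): θ ← 19° +69° = 88°
rotate_crank_by(-51°): θ ← 88° -51° = 37°
rotate_crank_by(+82°): θ ← 37° +82° = 119°
crank pin P = (r cos θ, r sin θ) = (-12.605050, 22.740112)
h = r sin θ − e = 22.740112 − 10 = 12.740112
sin φ = h / L = 12.740112 / 102 = 0.12490306
φ = arcsin(0.12490306) = 7.175158°

7.1752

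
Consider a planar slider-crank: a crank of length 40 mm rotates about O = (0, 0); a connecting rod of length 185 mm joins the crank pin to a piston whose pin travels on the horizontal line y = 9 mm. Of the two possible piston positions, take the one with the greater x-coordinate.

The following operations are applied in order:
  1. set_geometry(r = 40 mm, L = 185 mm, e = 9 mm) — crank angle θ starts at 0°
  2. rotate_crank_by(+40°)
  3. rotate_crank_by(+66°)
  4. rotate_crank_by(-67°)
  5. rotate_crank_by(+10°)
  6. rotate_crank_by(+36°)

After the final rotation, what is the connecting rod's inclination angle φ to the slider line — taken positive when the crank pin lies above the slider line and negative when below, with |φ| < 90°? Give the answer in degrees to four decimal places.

9.5986

set_geometry: r = 40 mm, L = 185 mm, e = 9 mm; θ ← 0°
rotate_crank_by(+40°): θ ← 0° +40° = 40°
rotate_crank_by(+66°): θ ← 40° +66° = 106°
rotate_crank_by(-67°): θ ← 106° -67° = 39°
rotate_crank_by(+10°): θ ← 39° +10° = 49°
rotate_crank_by(+36°): θ ← 49° +36° = 85°
crank pin P = (r cos θ, r sin θ) = (3.486230, 39.847788)
h = r sin θ − e = 39.847788 − 9 = 30.847788
sin φ = h / L = 30.847788 / 185 = 0.16674480
φ = arcsin(0.16674480) = 9.598608°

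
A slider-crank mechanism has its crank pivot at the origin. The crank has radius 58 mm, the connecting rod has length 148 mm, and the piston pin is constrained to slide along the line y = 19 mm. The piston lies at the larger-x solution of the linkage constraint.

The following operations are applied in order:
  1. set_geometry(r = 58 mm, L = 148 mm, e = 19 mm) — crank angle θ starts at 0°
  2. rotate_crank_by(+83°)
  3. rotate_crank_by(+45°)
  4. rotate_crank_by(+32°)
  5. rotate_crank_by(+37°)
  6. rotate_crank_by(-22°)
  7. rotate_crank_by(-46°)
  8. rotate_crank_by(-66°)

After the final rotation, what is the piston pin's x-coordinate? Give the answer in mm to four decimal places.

170.6787

set_geometry: r = 58 mm, L = 148 mm, e = 19 mm; θ ← 0°
rotate_crank_by(+83°): θ ← 0° +83° = 83°
rotate_crank_by(+45°): θ ← 83° +45° = 128°
rotate_crank_by(+32°): θ ← 128° +32° = 160°
rotate_crank_by(+37°): θ ← 160° +37° = 197°
rotate_crank_by(-22°): θ ← 197° -22° = 175°
rotate_crank_by(-46°): θ ← 175° -46° = 129°
rotate_crank_by(-66°): θ ← 129° -66° = 63°
crank pin P = (r cos θ, r sin θ) = (26.331449, 51.678378)
h = r sin θ − e = 51.678378 − 19 = 32.678378
x = r cos θ + √(L² − h²) = 26.331449 + √(21904.0 − 1067.8764) = 26.331449 + 144.347233 = 170.678682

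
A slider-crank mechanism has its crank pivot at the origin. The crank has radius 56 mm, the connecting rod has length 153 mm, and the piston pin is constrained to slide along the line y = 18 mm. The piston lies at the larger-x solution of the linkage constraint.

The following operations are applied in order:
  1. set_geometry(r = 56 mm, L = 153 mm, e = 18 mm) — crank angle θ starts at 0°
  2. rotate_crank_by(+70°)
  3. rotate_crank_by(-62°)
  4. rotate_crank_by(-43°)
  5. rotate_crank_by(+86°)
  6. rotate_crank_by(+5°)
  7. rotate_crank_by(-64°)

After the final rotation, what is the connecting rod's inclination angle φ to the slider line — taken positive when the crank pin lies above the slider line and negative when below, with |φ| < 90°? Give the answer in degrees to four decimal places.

set_geometry: r = 56 mm, L = 153 mm, e = 18 mm; θ ← 0°
rotate_crank_by(+70°): θ ← 0° +70° = 70°
rotate_crank_by(-62°): θ ← 70° -62° = 8°
rotate_crank_by(-43°): θ ← 8° -43° = -35°
rotate_crank_by(+86°): θ ← -35° +86° = 51°
rotate_crank_by(+5°): θ ← 51° +5° = 56°
rotate_crank_by(-64°): θ ← 56° -64° = -8°
crank pin P = (r cos θ, r sin θ) = (55.455012, -7.793694)
h = r sin θ − e = -7.793694 − 18 = -25.793694
sin φ = h / L = -25.793694 / 153 = -0.16858623
φ = arcsin(-0.16858623) = -9.705630°

-9.7056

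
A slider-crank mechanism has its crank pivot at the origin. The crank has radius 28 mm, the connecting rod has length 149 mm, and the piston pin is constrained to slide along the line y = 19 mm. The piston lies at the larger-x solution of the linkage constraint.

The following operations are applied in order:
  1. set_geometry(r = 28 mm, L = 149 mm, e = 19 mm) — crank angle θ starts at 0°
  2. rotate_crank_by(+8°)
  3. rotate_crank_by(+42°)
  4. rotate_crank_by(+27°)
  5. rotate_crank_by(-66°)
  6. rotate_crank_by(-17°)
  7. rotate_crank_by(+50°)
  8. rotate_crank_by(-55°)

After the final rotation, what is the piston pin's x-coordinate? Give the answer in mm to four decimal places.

set_geometry: r = 28 mm, L = 149 mm, e = 19 mm; θ ← 0°
rotate_crank_by(+8°): θ ← 0° +8° = 8°
rotate_crank_by(+42°): θ ← 8° +42° = 50°
rotate_crank_by(+27°): θ ← 50° +27° = 77°
rotate_crank_by(-66°): θ ← 77° -66° = 11°
rotate_crank_by(-17°): θ ← 11° -17° = -6°
rotate_crank_by(+50°): θ ← -6° +50° = 44°
rotate_crank_by(-55°): θ ← 44° -55° = -11°
crank pin P = (r cos θ, r sin θ) = (27.485561, -5.342652)
h = r sin θ − e = -5.342652 − 19 = -24.342652
x = r cos θ + √(L² − h²) = 27.485561 + √(22201.0 − 592.5647) = 27.485561 + 146.998079 = 174.483640

174.4836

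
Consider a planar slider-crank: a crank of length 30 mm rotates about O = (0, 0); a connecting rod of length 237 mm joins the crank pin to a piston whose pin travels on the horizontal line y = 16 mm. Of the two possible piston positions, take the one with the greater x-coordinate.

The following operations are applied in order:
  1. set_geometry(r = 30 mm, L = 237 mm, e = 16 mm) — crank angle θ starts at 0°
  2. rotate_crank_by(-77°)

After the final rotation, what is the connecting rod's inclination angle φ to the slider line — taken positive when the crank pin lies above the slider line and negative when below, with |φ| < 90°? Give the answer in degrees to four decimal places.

-11.0023

set_geometry: r = 30 mm, L = 237 mm, e = 16 mm; θ ← 0°
rotate_crank_by(-77°): θ ← 0° -77° = -77°
crank pin P = (r cos θ, r sin θ) = (6.748532, -29.231102)
h = r sin θ − e = -29.231102 − 16 = -45.231102
sin φ = h / L = -45.231102 / 237 = -0.19084853
φ = arcsin(-0.19084853) = -11.002308°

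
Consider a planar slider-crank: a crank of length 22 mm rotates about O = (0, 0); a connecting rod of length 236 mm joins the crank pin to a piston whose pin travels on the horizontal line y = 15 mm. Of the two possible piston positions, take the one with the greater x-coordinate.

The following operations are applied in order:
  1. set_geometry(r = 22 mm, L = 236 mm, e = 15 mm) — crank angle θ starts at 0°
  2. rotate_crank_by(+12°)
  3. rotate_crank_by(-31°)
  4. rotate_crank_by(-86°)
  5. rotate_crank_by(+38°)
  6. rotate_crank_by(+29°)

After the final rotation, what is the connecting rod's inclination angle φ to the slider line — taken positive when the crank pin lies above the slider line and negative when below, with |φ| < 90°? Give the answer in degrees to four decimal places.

-6.9470

set_geometry: r = 22 mm, L = 236 mm, e = 15 mm; θ ← 0°
rotate_crank_by(+12°): θ ← 0° +12° = 12°
rotate_crank_by(-31°): θ ← 12° -31° = -19°
rotate_crank_by(-86°): θ ← -19° -86° = -105°
rotate_crank_by(+38°): θ ← -105° +38° = -67°
rotate_crank_by(+29°): θ ← -67° +29° = -38°
crank pin P = (r cos θ, r sin θ) = (17.336237, -13.544552)
h = r sin θ − e = -13.544552 − 15 = -28.544552
sin φ = h / L = -28.544552 / 236 = -0.12095149
φ = arcsin(-0.12095149) = -6.947019°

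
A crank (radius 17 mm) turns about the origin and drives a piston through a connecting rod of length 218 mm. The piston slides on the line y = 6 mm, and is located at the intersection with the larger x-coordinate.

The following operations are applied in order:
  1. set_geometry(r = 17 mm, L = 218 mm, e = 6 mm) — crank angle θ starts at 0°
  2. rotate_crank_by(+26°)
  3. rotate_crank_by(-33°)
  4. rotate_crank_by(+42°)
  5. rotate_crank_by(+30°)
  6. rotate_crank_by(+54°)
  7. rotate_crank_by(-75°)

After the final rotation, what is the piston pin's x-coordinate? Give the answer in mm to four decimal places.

230.1514

set_geometry: r = 17 mm, L = 218 mm, e = 6 mm; θ ← 0°
rotate_crank_by(+26°): θ ← 0° +26° = 26°
rotate_crank_by(-33°): θ ← 26° -33° = -7°
rotate_crank_by(+42°): θ ← -7° +42° = 35°
rotate_crank_by(+30°): θ ← 35° +30° = 65°
rotate_crank_by(+54°): θ ← 65° +54° = 119°
rotate_crank_by(-75°): θ ← 119° -75° = 44°
crank pin P = (r cos θ, r sin θ) = (12.228777, 11.809192)
h = r sin θ − e = 11.809192 − 6 = 5.809192
x = r cos θ + √(L² − h²) = 12.228777 + √(47524.0 − 33.7467) = 12.228777 + 217.922586 = 230.151362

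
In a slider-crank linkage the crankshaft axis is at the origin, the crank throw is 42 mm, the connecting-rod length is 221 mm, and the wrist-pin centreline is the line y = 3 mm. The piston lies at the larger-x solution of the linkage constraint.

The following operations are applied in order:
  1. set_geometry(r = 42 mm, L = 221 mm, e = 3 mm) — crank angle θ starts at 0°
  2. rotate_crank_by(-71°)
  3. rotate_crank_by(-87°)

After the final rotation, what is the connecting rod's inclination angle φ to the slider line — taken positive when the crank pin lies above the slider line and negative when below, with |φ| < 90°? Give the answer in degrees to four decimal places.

-4.8626

set_geometry: r = 42 mm, L = 221 mm, e = 3 mm; θ ← 0°
rotate_crank_by(-71°): θ ← 0° -71° = -71°
rotate_crank_by(-87°): θ ← -71° -87° = -158°
crank pin P = (r cos θ, r sin θ) = (-38.941722, -15.733477)
h = r sin θ − e = -15.733477 − 3 = -18.733477
sin φ = h / L = -18.733477 / 221 = -0.08476686
φ = arcsin(-0.08476686) = -4.862619°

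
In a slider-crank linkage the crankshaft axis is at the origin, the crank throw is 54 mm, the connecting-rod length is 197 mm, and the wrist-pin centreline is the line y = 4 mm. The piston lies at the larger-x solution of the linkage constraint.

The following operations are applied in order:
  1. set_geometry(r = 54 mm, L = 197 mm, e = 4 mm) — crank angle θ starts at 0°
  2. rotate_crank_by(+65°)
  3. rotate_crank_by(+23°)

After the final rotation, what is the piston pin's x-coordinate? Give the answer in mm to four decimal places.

set_geometry: r = 54 mm, L = 197 mm, e = 4 mm; θ ← 0°
rotate_crank_by(+65°): θ ← 0° +65° = 65°
rotate_crank_by(+23°): θ ← 65° +23° = 88°
crank pin P = (r cos θ, r sin θ) = (1.884573, 53.967105)
h = r sin θ − e = 53.967105 − 4 = 49.967105
x = r cos θ + √(L² − h²) = 1.884573 + √(38809.0 − 2496.7115) = 1.884573 + 190.557835 = 192.442408

192.4424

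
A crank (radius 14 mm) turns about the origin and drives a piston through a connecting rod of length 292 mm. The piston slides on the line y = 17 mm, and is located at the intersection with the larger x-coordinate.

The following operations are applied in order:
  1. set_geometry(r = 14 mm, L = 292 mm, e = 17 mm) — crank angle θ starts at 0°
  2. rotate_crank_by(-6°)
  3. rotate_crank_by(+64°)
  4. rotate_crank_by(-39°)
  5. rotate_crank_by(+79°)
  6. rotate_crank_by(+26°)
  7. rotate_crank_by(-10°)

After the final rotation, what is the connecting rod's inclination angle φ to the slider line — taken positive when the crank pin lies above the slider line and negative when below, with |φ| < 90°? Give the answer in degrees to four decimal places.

-0.8262

set_geometry: r = 14 mm, L = 292 mm, e = 17 mm; θ ← 0°
rotate_crank_by(-6°): θ ← 0° -6° = -6°
rotate_crank_by(+64°): θ ← -6° +64° = 58°
rotate_crank_by(-39°): θ ← 58° -39° = 19°
rotate_crank_by(+79°): θ ← 19° +79° = 98°
rotate_crank_by(+26°): θ ← 98° +26° = 124°
rotate_crank_by(-10°): θ ← 124° -10° = 114°
crank pin P = (r cos θ, r sin θ) = (-5.694313, 12.789636)
h = r sin θ − e = 12.789636 − 17 = -4.210364
sin φ = h / L = -4.210364 / 292 = -0.01441905
φ = arcsin(-0.01441905) = -0.826180°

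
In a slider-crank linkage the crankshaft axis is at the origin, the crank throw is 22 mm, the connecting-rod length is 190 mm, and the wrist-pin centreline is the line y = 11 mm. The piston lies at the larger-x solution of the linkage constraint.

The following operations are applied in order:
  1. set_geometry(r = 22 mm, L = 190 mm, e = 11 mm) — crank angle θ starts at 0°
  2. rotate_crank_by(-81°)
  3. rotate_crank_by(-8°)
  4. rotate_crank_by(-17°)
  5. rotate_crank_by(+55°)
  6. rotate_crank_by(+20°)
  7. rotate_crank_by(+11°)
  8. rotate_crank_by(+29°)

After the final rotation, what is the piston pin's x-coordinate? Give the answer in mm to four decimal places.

211.5787

set_geometry: r = 22 mm, L = 190 mm, e = 11 mm; θ ← 0°
rotate_crank_by(-81°): θ ← 0° -81° = -81°
rotate_crank_by(-8°): θ ← -81° -8° = -89°
rotate_crank_by(-17°): θ ← -89° -17° = -106°
rotate_crank_by(+55°): θ ← -106° +55° = -51°
rotate_crank_by(+20°): θ ← -51° +20° = -31°
rotate_crank_by(+11°): θ ← -31° +11° = -20°
rotate_crank_by(+29°): θ ← -20° +29° = 9°
crank pin P = (r cos θ, r sin θ) = (21.729143, 3.441558)
h = r sin θ − e = 3.441558 − 11 = -7.558442
x = r cos θ + √(L² − h²) = 21.729143 + √(36100.0 − 57.1300) = 21.729143 + 189.849598 = 211.578742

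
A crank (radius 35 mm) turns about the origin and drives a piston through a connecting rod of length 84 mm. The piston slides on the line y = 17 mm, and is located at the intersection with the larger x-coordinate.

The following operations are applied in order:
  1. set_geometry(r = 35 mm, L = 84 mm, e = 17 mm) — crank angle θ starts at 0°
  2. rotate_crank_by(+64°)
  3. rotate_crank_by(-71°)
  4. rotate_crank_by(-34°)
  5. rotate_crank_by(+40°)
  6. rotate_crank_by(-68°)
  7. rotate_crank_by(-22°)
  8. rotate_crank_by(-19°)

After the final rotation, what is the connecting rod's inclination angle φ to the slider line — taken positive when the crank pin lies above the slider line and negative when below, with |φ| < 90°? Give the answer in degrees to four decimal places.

set_geometry: r = 35 mm, L = 84 mm, e = 17 mm; θ ← 0°
rotate_crank_by(+64°): θ ← 0° +64° = 64°
rotate_crank_by(-71°): θ ← 64° -71° = -7°
rotate_crank_by(-34°): θ ← -7° -34° = -41°
rotate_crank_by(+40°): θ ← -41° +40° = -1°
rotate_crank_by(-68°): θ ← -1° -68° = -69°
rotate_crank_by(-22°): θ ← -69° -22° = -91°
rotate_crank_by(-19°): θ ← -91° -19° = -110°
crank pin P = (r cos θ, r sin θ) = (-11.970705, -32.889242)
h = r sin θ − e = -32.889242 − 17 = -49.889242
sin φ = h / L = -49.889242 / 84 = -0.59391954
φ = arcsin(-0.59391954) = -36.435647°

-36.4356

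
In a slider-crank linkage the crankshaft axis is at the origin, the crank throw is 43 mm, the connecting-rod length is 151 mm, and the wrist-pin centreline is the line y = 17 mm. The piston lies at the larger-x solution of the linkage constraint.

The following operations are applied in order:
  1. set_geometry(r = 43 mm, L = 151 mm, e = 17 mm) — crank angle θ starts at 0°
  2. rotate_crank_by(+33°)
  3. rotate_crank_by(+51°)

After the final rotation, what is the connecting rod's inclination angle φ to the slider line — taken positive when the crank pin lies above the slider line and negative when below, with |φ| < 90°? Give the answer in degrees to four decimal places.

9.8242

set_geometry: r = 43 mm, L = 151 mm, e = 17 mm; θ ← 0°
rotate_crank_by(+33°): θ ← 0° +33° = 33°
rotate_crank_by(+51°): θ ← 33° +51° = 84°
crank pin P = (r cos θ, r sin θ) = (4.494724, 42.764442)
h = r sin θ − e = 42.764442 − 17 = 25.764442
sin φ = h / L = 25.764442 / 151 = 0.17062544
φ = arcsin(0.17062544) = 9.824185°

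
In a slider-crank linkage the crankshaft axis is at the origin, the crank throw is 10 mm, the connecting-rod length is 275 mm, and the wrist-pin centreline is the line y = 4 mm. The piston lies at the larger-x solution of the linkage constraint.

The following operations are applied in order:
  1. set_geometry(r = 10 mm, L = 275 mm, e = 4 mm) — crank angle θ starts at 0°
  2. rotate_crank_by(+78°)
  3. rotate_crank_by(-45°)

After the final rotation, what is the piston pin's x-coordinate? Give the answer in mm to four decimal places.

set_geometry: r = 10 mm, L = 275 mm, e = 4 mm; θ ← 0°
rotate_crank_by(+78°): θ ← 0° +78° = 78°
rotate_crank_by(-45°): θ ← 78° -45° = 33°
crank pin P = (r cos θ, r sin θ) = (8.386706, 5.446390)
h = r sin θ − e = 5.446390 − 4 = 1.446390
x = r cos θ + √(L² − h²) = 8.386706 + √(75625.0 − 2.0920) = 8.386706 + 274.996196 = 283.382902

283.3829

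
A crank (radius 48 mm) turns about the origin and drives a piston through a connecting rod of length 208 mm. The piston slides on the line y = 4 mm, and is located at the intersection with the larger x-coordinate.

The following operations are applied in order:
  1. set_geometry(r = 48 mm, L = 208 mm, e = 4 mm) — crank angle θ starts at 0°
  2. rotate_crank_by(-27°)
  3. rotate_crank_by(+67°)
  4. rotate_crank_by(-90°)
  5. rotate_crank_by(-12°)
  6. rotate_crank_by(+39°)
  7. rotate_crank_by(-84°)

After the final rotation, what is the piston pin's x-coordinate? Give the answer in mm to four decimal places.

set_geometry: r = 48 mm, L = 208 mm, e = 4 mm; θ ← 0°
rotate_crank_by(-27°): θ ← 0° -27° = -27°
rotate_crank_by(+67°): θ ← -27° +67° = 40°
rotate_crank_by(-90°): θ ← 40° -90° = -50°
rotate_crank_by(-12°): θ ← -50° -12° = -62°
rotate_crank_by(+39°): θ ← -62° +39° = -23°
rotate_crank_by(-84°): θ ← -23° -84° = -107°
crank pin P = (r cos θ, r sin θ) = (-14.033842, -45.902628)
h = r sin θ − e = -45.902628 − 4 = -49.902628
x = r cos θ + √(L² − h²) = -14.033842 + √(43264.0 − 2490.2723) = -14.033842 + 201.925055 = 187.891213

187.8912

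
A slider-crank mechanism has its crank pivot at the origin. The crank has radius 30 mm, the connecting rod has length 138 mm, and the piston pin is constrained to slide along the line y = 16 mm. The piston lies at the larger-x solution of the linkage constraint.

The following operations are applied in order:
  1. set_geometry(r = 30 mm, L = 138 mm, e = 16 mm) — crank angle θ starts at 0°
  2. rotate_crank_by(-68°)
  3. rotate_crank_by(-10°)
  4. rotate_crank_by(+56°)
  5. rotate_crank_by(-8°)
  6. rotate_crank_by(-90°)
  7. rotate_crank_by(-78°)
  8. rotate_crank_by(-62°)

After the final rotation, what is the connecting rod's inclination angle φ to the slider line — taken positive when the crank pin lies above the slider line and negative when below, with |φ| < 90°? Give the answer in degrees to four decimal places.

set_geometry: r = 30 mm, L = 138 mm, e = 16 mm; θ ← 0°
rotate_crank_by(-68°): θ ← 0° -68° = -68°
rotate_crank_by(-10°): θ ← -68° -10° = -78°
rotate_crank_by(+56°): θ ← -78° +56° = -22°
rotate_crank_by(-8°): θ ← -22° -8° = -30°
rotate_crank_by(-90°): θ ← -30° -90° = -120°
rotate_crank_by(-78°): θ ← -120° -78° = -198°
rotate_crank_by(-62°): θ ← -198° -62° = -260°
crank pin P = (r cos θ, r sin θ) = (-5.209445, 29.544233)
h = r sin θ − e = 29.544233 − 16 = 13.544233
sin φ = h / L = 13.544233 / 138 = 0.09814661
φ = arcsin(0.09814661) = 5.632454°

5.6325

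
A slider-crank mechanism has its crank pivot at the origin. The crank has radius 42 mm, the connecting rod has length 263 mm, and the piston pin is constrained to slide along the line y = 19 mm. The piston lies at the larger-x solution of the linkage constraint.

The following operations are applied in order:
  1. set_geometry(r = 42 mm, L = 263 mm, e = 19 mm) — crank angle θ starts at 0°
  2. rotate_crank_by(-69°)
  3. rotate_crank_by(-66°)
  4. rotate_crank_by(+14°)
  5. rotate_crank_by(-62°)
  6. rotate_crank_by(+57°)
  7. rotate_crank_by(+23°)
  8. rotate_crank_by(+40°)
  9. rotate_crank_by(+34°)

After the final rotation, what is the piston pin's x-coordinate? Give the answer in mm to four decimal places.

set_geometry: r = 42 mm, L = 263 mm, e = 19 mm; θ ← 0°
rotate_crank_by(-69°): θ ← 0° -69° = -69°
rotate_crank_by(-66°): θ ← -69° -66° = -135°
rotate_crank_by(+14°): θ ← -135° +14° = -121°
rotate_crank_by(-62°): θ ← -121° -62° = -183°
rotate_crank_by(+57°): θ ← -183° +57° = -126°
rotate_crank_by(+23°): θ ← -126° +23° = -103°
rotate_crank_by(+40°): θ ← -103° +40° = -63°
rotate_crank_by(+34°): θ ← -63° +34° = -29°
crank pin P = (r cos θ, r sin θ) = (36.734028, -20.362004)
h = r sin θ − e = -20.362004 − 19 = -39.362004
x = r cos θ + √(L² − h²) = 36.734028 + √(69169.0 − 1549.3674) = 36.734028 + 260.037752 = 296.771780

296.7718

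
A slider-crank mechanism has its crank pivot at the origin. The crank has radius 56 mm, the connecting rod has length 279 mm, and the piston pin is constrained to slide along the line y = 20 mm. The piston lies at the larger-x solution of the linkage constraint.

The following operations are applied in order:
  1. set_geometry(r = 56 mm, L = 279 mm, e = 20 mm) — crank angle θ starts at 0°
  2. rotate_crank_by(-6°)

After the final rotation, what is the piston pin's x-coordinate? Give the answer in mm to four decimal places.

set_geometry: r = 56 mm, L = 279 mm, e = 20 mm; θ ← 0°
rotate_crank_by(-6°): θ ← 0° -6° = -6°
crank pin P = (r cos θ, r sin θ) = (55.693226, -5.853594)
h = r sin θ − e = -5.853594 − 20 = -25.853594
x = r cos θ + √(L² − h²) = 55.693226 + √(77841.0 − 668.4083) = 55.693226 + 277.799553 = 333.492779

333.4928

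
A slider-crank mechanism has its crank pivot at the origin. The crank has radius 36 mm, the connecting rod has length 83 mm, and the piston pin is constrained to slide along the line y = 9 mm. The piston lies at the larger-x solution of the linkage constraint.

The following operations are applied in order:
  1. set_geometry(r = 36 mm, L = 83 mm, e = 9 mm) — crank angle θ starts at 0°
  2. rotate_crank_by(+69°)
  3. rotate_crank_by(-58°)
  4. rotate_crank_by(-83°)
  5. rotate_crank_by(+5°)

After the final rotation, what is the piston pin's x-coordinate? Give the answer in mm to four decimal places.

set_geometry: r = 36 mm, L = 83 mm, e = 9 mm; θ ← 0°
rotate_crank_by(+69°): θ ← 0° +69° = 69°
rotate_crank_by(-58°): θ ← 69° -58° = 11°
rotate_crank_by(-83°): θ ← 11° -83° = -72°
rotate_crank_by(+5°): θ ← -72° +5° = -67°
crank pin P = (r cos θ, r sin θ) = (14.066321, -33.138175)
h = r sin θ − e = -33.138175 − 9 = -42.138175
x = r cos θ + √(L² − h²) = 14.066321 + √(6889.0 − 1775.6258) = 14.066321 + 71.507861 = 85.574182

85.5742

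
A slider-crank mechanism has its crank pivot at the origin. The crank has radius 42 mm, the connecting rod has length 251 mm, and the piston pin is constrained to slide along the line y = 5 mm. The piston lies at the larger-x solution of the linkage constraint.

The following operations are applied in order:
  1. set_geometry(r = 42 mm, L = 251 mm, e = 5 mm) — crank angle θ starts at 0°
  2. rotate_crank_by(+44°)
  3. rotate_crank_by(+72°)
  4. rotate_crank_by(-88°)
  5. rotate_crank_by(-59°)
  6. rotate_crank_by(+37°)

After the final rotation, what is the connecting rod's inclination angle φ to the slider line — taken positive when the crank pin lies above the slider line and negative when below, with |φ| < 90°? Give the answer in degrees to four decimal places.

-0.1392

set_geometry: r = 42 mm, L = 251 mm, e = 5 mm; θ ← 0°
rotate_crank_by(+44°): θ ← 0° +44° = 44°
rotate_crank_by(+72°): θ ← 44° +72° = 116°
rotate_crank_by(-88°): θ ← 116° -88° = 28°
rotate_crank_by(-59°): θ ← 28° -59° = -31°
rotate_crank_by(+37°): θ ← -31° +37° = 6°
crank pin P = (r cos θ, r sin θ) = (41.769920, 4.390195)
h = r sin θ − e = 4.390195 − 5 = -0.609805
sin φ = h / L = -0.609805 / 251 = -0.00242950
φ = arcsin(-0.00242950) = -0.139200°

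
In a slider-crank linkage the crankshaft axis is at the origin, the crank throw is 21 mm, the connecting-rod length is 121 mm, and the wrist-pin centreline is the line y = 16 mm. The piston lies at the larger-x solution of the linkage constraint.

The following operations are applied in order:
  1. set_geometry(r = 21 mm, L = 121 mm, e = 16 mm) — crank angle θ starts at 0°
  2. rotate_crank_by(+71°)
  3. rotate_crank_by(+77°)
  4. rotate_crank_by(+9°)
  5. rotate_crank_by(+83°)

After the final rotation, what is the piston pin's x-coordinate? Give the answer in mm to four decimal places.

105.5702

set_geometry: r = 21 mm, L = 121 mm, e = 16 mm; θ ← 0°
rotate_crank_by(+71°): θ ← 0° +71° = 71°
rotate_crank_by(+77°): θ ← 71° +77° = 148°
rotate_crank_by(+9°): θ ← 148° +9° = 157°
rotate_crank_by(+83°): θ ← 157° +83° = 240°
crank pin P = (r cos θ, r sin θ) = (-10.500000, -18.186533)
h = r sin θ − e = -18.186533 − 16 = -34.186533
x = r cos θ + √(L² − h²) = -10.500000 + √(14641.0 − 1168.7191) = -10.500000 + 116.070155 = 105.570155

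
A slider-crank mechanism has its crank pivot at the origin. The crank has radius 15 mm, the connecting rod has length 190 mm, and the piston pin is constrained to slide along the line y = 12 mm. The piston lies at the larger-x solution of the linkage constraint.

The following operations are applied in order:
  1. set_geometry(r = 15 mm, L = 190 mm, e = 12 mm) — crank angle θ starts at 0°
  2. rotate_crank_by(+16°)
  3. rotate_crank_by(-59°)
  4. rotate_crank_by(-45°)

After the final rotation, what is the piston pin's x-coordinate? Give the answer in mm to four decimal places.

set_geometry: r = 15 mm, L = 190 mm, e = 12 mm; θ ← 0°
rotate_crank_by(+16°): θ ← 0° +16° = 16°
rotate_crank_by(-59°): θ ← 16° -59° = -43°
rotate_crank_by(-45°): θ ← -43° -45° = -88°
crank pin P = (r cos θ, r sin θ) = (0.523492, -14.990862)
h = r sin θ − e = -14.990862 − 12 = -26.990862
x = r cos θ + √(L² − h²) = 0.523492 + √(36100.0 − 728.5067) = 0.523492 + 188.073106 = 188.596599

188.5966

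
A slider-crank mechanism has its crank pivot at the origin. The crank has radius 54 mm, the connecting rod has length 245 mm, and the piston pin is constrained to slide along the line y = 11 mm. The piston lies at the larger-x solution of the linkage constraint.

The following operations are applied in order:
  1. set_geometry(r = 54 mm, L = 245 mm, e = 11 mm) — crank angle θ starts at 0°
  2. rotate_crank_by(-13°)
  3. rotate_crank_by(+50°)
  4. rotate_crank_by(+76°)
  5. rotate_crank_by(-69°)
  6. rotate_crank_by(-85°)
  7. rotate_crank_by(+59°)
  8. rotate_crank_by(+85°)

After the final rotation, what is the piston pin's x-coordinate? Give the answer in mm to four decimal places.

set_geometry: r = 54 mm, L = 245 mm, e = 11 mm; θ ← 0°
rotate_crank_by(-13°): θ ← 0° -13° = -13°
rotate_crank_by(+50°): θ ← -13° +50° = 37°
rotate_crank_by(+76°): θ ← 37° +76° = 113°
rotate_crank_by(-69°): θ ← 113° -69° = 44°
rotate_crank_by(-85°): θ ← 44° -85° = -41°
rotate_crank_by(+59°): θ ← -41° +59° = 18°
rotate_crank_by(+85°): θ ← 18° +85° = 103°
crank pin P = (r cos θ, r sin θ) = (-12.147357, 52.615983)
h = r sin θ − e = 52.615983 − 11 = 41.615983
x = r cos θ + √(L² − h²) = -12.147357 + √(60025.0 − 1731.8901) = -12.147357 + 241.439661 = 229.292304

229.2923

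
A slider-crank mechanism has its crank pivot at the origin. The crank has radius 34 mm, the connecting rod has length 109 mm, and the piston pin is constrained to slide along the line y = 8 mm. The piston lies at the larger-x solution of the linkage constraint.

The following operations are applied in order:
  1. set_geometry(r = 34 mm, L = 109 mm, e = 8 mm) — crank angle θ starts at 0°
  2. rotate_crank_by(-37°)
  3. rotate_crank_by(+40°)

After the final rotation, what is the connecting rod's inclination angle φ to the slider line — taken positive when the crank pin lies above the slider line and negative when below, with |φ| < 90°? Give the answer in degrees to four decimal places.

set_geometry: r = 34 mm, L = 109 mm, e = 8 mm; θ ← 0°
rotate_crank_by(-37°): θ ← 0° -37° = -37°
rotate_crank_by(+40°): θ ← -37° +40° = 3°
crank pin P = (r cos θ, r sin θ) = (33.953404, 1.779423)
h = r sin θ − e = 1.779423 − 8 = -6.220577
sin φ = h / L = -6.220577 / 109 = -0.05706952
φ = arcsin(-0.05706952) = -3.271620°

-3.2716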